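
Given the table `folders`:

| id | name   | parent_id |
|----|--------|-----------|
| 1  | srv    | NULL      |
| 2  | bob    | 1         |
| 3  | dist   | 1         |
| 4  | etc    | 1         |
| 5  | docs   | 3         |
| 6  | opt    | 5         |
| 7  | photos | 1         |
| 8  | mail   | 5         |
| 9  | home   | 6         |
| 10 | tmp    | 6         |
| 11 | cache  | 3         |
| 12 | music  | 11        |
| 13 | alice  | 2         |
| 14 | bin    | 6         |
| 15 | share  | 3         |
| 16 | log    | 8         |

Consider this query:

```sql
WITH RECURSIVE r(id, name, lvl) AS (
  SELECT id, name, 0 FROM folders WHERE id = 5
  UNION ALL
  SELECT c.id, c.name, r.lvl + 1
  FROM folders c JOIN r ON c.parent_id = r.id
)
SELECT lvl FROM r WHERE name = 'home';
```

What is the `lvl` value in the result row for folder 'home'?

Base: id=5 (docs) at lvl 0.
Iteration 1: rows with parent_id in {5} -> opt (id 6, lvl 1), mail (id 8, lvl 1).
Iteration 2: rows with parent_id in {6,8} -> home (id 9, lvl 2), tmp (id 10, lvl 2), bin (id 14, lvl 2), log (id 16, lvl 2).
Iteration 3: no rows with parent_id in {9,10,14,16}; recursion stops.

2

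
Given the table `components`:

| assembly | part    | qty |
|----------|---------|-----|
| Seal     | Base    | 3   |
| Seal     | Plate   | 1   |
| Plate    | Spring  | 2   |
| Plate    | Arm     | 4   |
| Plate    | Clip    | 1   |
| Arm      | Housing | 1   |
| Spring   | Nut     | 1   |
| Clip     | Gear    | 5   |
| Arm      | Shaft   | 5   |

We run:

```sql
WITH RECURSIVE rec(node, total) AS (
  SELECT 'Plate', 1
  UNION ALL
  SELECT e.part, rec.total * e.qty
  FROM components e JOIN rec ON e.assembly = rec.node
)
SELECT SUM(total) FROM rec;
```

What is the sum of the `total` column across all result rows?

39

Base: (Plate, total=1).
Iteration 1: components of {Plate} -> Arm = 1*4 = 4, Clip = 1*1 = 1, Spring = 1*2 = 2.
Iteration 2: components of {Arm,Clip,Spring} -> Gear = 1*5 = 5, Housing = 4*1 = 4, Nut = 2*1 = 2, Shaft = 4*5 = 20.
Iteration 3: no further components; recursion stops.
SUM(total) = 1 + 2 + 4 + 1 + 2 + 4 + 20 + 5 = 39.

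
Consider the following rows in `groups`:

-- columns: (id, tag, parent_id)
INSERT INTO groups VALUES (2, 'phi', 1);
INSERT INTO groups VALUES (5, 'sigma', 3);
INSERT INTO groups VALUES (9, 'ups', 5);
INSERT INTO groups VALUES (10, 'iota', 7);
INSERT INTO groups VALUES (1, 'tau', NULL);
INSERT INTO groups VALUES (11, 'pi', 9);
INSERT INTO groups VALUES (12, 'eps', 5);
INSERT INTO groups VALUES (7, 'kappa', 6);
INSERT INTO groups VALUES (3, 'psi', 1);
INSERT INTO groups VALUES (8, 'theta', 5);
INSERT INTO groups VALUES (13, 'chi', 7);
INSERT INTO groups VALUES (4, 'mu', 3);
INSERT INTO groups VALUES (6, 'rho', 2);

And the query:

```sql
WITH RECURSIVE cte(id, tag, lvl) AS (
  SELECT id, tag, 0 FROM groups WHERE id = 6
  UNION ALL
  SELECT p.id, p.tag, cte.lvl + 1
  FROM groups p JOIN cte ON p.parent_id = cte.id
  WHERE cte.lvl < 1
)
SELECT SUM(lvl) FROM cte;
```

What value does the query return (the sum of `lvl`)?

Base: id=6 (rho) at lvl 0.
Iteration 1: rows with parent_id in {6} -> kappa (id 7, lvl 1).
Iteration 2: lvl < 1 fails for all current rows; recursion stops.
SUM(lvl) = 0 + 1 = 1.

1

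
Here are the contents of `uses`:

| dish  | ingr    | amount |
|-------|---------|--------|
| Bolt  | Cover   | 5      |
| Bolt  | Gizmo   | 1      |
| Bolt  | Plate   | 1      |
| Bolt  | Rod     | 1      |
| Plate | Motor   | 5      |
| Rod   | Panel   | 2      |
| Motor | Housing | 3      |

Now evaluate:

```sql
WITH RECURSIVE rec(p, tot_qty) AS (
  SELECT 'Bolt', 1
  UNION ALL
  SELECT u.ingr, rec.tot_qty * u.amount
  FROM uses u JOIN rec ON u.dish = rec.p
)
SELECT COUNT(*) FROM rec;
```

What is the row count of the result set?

Base: (Bolt, tot_qty=1).
Iteration 1: components of {Bolt} -> Cover = 1*5 = 5, Gizmo = 1*1 = 1, Plate = 1*1 = 1, Rod = 1*1 = 1.
Iteration 2: components of {Cover,Gizmo,Plate,Rod} -> Motor = 1*5 = 5, Panel = 1*2 = 2.
Iteration 3: components of {Motor,Panel} -> Housing = 5*3 = 15.
Iteration 4: no further components; recursion stops.
Total rows emitted: 8.

8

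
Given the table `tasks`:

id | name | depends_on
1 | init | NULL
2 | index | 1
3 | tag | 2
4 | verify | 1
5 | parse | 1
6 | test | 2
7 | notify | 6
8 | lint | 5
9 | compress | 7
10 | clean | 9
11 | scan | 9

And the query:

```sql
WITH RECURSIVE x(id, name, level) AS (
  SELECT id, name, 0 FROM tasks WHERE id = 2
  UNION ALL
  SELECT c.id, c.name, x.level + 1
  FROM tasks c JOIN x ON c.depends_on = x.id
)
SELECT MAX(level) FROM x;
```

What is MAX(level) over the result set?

Base: id=2 (index) at level 0.
Iteration 1: rows with depends_on in {2} -> tag (id 3, level 1), test (id 6, level 1).
Iteration 2: rows with depends_on in {3,6} -> notify (id 7, level 2).
Iteration 3: rows with depends_on in {7} -> compress (id 9, level 3).
Iteration 4: rows with depends_on in {9} -> clean (id 10, level 4), scan (id 11, level 4).
Iteration 5: no rows with depends_on in {10,11}; recursion stops.
level values: 0, 1, 1, 2, 3, 4, 4; the maximum is 4.

4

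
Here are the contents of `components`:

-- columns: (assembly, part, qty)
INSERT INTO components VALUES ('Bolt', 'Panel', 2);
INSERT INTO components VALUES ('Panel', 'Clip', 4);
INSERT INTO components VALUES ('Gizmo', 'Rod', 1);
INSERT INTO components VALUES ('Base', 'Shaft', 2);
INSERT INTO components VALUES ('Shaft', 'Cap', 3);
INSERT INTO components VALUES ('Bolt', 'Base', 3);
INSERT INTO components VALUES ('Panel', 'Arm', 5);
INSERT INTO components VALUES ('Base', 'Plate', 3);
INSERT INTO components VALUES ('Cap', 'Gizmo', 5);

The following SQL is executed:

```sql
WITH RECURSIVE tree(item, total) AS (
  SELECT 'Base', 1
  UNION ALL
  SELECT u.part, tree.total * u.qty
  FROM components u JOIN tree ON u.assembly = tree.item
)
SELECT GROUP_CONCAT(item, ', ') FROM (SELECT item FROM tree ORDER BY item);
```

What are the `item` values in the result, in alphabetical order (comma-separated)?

Base, Cap, Gizmo, Plate, Rod, Shaft

Base: (Base, total=1).
Iteration 1: components of {Base} -> Plate = 1*3 = 3, Shaft = 1*2 = 2.
Iteration 2: components of {Plate,Shaft} -> Cap = 2*3 = 6.
Iteration 3: components of {Cap} -> Gizmo = 6*5 = 30.
Iteration 4: components of {Gizmo} -> Rod = 30*1 = 30.
Iteration 5: no further components; recursion stops.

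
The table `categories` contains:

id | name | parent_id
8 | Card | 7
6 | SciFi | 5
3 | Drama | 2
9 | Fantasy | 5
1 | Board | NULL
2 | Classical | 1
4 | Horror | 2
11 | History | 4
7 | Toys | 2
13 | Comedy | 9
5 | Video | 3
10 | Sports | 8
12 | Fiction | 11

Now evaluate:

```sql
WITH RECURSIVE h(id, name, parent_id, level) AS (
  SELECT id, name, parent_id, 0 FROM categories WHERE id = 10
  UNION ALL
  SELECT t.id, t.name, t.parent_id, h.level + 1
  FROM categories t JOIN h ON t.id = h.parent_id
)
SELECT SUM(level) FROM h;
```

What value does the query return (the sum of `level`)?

Base: id=10 (Sports), parent_id=8, level 0.
Iteration 1: join on id=8 -> Card (id 8, parent_id=7, level 1).
Iteration 2: join on id=7 -> Toys (id 7, parent_id=2, level 2).
Iteration 3: join on id=2 -> Classical (id 2, parent_id=1, level 3).
Iteration 4: join on id=1 -> Board (id 1, parent_id=NULL, level 4).
Iteration 5: parent_id is NULL; no match; recursion stops.
SUM(level) = 0 + 1 + 2 + 3 + 4 = 10.

10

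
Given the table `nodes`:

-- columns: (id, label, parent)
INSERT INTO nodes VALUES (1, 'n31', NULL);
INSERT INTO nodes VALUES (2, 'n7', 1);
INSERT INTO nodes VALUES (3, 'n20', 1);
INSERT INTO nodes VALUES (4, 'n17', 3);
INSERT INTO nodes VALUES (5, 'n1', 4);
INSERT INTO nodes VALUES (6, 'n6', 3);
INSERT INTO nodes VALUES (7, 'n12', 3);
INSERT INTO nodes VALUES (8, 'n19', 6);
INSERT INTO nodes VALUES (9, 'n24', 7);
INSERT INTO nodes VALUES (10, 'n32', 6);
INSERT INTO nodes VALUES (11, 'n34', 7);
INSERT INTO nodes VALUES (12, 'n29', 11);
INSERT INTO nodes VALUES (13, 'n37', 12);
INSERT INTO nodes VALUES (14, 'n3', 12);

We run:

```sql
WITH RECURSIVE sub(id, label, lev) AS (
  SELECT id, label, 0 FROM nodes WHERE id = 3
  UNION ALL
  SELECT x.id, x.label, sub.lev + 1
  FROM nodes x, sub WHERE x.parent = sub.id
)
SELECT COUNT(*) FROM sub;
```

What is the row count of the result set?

12

Base: id=3 (n20) at lev 0.
Iteration 1: rows with parent in {3} -> n17 (id 4, lev 1), n6 (id 6, lev 1), n12 (id 7, lev 1).
Iteration 2: rows with parent in {4,6,7} -> n1 (id 5, lev 2), n19 (id 8, lev 2), n24 (id 9, lev 2), n32 (id 10, lev 2), n34 (id 11, lev 2).
Iteration 3: rows with parent in {5,8,9,10,11} -> n29 (id 12, lev 3).
Iteration 4: rows with parent in {12} -> n37 (id 13, lev 4), n3 (id 14, lev 4).
Iteration 5: no rows with parent in {13,14}; recursion stops.
Total rows emitted: 12.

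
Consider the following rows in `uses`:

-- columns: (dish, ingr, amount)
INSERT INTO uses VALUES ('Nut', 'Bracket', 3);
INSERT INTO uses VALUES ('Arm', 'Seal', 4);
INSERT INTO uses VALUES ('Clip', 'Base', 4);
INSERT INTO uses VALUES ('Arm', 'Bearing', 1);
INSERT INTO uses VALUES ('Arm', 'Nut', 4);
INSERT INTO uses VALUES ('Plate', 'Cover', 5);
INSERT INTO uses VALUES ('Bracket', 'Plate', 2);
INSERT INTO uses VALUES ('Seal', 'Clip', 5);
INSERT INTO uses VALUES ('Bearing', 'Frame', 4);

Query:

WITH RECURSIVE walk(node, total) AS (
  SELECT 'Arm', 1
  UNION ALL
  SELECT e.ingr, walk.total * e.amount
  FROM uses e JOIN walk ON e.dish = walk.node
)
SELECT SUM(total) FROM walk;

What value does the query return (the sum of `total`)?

270

Base: (Arm, total=1).
Iteration 1: components of {Arm} -> Bearing = 1*1 = 1, Nut = 1*4 = 4, Seal = 1*4 = 4.
Iteration 2: components of {Bearing,Nut,Seal} -> Bracket = 4*3 = 12, Clip = 4*5 = 20, Frame = 1*4 = 4.
Iteration 3: components of {Bracket,Clip,Frame} -> Base = 20*4 = 80, Plate = 12*2 = 24.
Iteration 4: components of {Base,Plate} -> Cover = 24*5 = 120.
Iteration 5: no further components; recursion stops.
SUM(total) = 1 + 1 + 4 + 4 + 4 + 12 + 20 + 24 + 80 + 120 = 270.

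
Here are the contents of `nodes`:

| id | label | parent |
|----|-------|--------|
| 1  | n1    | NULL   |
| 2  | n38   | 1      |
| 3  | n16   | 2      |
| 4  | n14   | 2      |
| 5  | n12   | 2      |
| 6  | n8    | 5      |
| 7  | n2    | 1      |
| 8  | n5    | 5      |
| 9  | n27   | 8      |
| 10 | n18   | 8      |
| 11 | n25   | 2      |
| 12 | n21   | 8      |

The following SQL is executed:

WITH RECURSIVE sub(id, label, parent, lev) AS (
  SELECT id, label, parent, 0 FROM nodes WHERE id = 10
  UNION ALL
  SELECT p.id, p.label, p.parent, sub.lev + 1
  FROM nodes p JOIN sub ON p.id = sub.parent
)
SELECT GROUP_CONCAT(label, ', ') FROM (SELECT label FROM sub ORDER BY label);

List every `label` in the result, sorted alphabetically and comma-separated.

n1, n12, n18, n38, n5

Base: id=10 (n18), parent=8, lev 0.
Iteration 1: join on id=8 -> n5 (id 8, parent=5, lev 1).
Iteration 2: join on id=5 -> n12 (id 5, parent=2, lev 2).
Iteration 3: join on id=2 -> n38 (id 2, parent=1, lev 3).
Iteration 4: join on id=1 -> n1 (id 1, parent=NULL, lev 4).
Iteration 5: parent is NULL; no match; recursion stops.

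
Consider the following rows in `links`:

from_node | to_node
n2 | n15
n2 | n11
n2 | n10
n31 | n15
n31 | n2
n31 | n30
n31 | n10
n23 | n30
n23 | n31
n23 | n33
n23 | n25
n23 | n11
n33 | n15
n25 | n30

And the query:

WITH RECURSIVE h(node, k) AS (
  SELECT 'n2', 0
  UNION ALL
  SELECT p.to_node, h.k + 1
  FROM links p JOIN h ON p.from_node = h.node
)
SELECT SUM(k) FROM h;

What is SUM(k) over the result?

3

Base: (n2, k=0).
Iteration 1: edges from {n2} -> (n10, k=1), (n11, k=1), (n15, k=1).
Iteration 2: no outgoing edges from {n10,n11,n15}; recursion stops.
SUM(k) = 0 + 1 + 1 + 1 = 3.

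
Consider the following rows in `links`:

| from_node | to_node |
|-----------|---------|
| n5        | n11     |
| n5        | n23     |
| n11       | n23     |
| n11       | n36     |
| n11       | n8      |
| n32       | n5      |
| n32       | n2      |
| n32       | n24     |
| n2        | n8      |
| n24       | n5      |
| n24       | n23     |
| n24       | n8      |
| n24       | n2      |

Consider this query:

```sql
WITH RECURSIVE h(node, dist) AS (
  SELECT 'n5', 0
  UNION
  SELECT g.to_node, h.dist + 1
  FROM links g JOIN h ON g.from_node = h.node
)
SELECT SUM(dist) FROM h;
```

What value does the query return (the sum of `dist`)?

8

Base: (n5, dist=0).
Iteration 1: edges from {n5} -> (n11, dist=1), (n23, dist=1).
Iteration 2: edges from {n11,n23} -> (n23, dist=2), (n36, dist=2), (n8, dist=2).
Iteration 3: no outgoing edges from {n23,n36,n8}; recursion stops.
SUM(dist) = 0 + 1 + 1 + 2 + 2 + 2 = 8.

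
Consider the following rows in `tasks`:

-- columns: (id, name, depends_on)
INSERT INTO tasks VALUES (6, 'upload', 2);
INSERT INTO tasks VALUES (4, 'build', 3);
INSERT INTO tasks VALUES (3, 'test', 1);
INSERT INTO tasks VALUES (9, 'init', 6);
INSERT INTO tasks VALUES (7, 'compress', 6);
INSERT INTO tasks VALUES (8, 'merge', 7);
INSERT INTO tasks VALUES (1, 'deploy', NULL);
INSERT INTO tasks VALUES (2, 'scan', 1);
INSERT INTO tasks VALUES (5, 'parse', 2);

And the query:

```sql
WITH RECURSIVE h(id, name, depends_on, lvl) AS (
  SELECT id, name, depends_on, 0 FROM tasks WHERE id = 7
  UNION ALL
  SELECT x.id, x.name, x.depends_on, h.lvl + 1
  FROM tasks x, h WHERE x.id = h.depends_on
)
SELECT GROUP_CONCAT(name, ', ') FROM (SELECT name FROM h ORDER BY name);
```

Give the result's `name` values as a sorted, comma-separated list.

Base: id=7 (compress), depends_on=6, lvl 0.
Iteration 1: join on id=6 -> upload (id 6, depends_on=2, lvl 1).
Iteration 2: join on id=2 -> scan (id 2, depends_on=1, lvl 2).
Iteration 3: join on id=1 -> deploy (id 1, depends_on=NULL, lvl 3).
Iteration 4: depends_on is NULL; no match; recursion stops.

compress, deploy, scan, upload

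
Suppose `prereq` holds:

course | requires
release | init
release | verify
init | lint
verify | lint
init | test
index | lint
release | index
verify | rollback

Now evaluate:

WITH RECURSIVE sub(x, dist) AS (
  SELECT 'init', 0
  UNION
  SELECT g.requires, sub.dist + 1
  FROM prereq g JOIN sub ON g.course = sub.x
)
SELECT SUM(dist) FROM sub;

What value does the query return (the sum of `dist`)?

Base: (init, dist=0).
Iteration 1: edges from {init} -> (lint, dist=1), (test, dist=1).
Iteration 2: no outgoing edges from {lint,test}; recursion stops.
SUM(dist) = 0 + 1 + 1 = 2.

2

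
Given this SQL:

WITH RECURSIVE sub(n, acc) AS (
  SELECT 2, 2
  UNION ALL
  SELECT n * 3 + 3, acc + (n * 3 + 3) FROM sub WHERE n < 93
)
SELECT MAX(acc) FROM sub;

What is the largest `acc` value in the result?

Base: n=2, acc=2.
Iteration 1: 2 < 93 holds -> n = 2 * 3 + 3 = 9, acc = 2 + 9 = 11.
Iteration 2: 9 < 93 holds -> n = 9 * 3 + 3 = 30, acc = 11 + 30 = 41.
Iteration 3: 30 < 93 holds -> n = 30 * 3 + 3 = 93, acc = 41 + 93 = 134.
Iteration 4: 93 < 93 fails; recursion stops.
acc values: 2, 11, 41, 134; the maximum is 134.

134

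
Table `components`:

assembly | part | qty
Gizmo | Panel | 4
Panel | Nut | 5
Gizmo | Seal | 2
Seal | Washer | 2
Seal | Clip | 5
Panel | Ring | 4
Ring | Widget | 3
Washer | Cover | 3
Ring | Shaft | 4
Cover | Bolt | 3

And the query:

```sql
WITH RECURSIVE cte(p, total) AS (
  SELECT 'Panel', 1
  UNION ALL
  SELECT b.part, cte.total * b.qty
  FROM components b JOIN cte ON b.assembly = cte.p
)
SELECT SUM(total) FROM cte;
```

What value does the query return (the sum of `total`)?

38

Base: (Panel, total=1).
Iteration 1: components of {Panel} -> Nut = 1*5 = 5, Ring = 1*4 = 4.
Iteration 2: components of {Nut,Ring} -> Shaft = 4*4 = 16, Widget = 4*3 = 12.
Iteration 3: no further components; recursion stops.
SUM(total) = 1 + 5 + 4 + 12 + 16 = 38.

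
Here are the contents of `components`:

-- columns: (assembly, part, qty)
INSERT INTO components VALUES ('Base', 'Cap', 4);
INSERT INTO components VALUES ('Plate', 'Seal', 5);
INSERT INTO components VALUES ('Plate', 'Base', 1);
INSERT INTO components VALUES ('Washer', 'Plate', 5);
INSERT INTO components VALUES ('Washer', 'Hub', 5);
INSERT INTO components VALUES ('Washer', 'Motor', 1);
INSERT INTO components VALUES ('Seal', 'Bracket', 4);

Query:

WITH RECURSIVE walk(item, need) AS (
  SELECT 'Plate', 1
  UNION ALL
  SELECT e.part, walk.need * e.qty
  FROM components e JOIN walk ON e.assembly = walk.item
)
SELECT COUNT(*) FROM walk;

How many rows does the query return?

5

Base: (Plate, need=1).
Iteration 1: components of {Plate} -> Base = 1*1 = 1, Seal = 1*5 = 5.
Iteration 2: components of {Base,Seal} -> Bracket = 5*4 = 20, Cap = 1*4 = 4.
Iteration 3: no further components; recursion stops.
Total rows emitted: 5.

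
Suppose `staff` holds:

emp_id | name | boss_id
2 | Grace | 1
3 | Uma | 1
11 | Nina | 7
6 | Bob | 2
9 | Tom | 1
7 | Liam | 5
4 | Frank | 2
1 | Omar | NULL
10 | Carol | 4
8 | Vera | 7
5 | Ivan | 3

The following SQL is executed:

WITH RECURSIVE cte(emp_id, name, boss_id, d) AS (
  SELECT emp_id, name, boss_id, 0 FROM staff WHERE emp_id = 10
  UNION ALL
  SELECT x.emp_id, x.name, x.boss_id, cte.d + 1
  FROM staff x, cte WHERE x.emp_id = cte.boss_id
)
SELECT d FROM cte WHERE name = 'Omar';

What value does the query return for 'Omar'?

Base: emp_id=10 (Carol), boss_id=4, d 0.
Iteration 1: join on emp_id=4 -> Frank (id 4, boss_id=2, d 1).
Iteration 2: join on emp_id=2 -> Grace (id 2, boss_id=1, d 2).
Iteration 3: join on emp_id=1 -> Omar (id 1, boss_id=NULL, d 3).
Iteration 4: boss_id is NULL; no match; recursion stops.

3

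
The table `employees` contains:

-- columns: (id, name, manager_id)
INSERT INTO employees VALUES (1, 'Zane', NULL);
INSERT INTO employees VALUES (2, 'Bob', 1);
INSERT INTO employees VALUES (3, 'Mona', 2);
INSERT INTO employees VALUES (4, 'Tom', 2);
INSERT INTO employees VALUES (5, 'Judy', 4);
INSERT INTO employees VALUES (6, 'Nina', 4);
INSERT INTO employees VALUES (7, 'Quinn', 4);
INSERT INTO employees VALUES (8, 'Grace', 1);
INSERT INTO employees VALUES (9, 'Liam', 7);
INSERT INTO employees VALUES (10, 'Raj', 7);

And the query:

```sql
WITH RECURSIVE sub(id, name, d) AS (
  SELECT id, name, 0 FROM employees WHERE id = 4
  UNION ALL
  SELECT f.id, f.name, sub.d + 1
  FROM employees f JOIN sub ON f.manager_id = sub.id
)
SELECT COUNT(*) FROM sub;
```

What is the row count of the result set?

Base: id=4 (Tom) at d 0.
Iteration 1: rows with manager_id in {4} -> Judy (id 5, d 1), Nina (id 6, d 1), Quinn (id 7, d 1).
Iteration 2: rows with manager_id in {5,6,7} -> Liam (id 9, d 2), Raj (id 10, d 2).
Iteration 3: no rows with manager_id in {9,10}; recursion stops.
Total rows emitted: 6.

6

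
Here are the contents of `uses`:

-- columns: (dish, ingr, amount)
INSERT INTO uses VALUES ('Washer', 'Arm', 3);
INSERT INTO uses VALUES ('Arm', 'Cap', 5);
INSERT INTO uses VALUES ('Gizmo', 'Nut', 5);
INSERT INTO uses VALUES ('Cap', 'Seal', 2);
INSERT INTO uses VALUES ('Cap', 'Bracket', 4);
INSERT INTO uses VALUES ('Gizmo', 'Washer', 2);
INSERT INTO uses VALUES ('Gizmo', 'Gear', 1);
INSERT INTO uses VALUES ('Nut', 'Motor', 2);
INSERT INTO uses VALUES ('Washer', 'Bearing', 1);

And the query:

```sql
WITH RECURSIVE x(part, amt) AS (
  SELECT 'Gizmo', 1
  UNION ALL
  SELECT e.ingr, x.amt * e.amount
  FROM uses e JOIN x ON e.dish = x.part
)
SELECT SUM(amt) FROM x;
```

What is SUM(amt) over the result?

Base: (Gizmo, amt=1).
Iteration 1: components of {Gizmo} -> Gear = 1*1 = 1, Nut = 1*5 = 5, Washer = 1*2 = 2.
Iteration 2: components of {Gear,Nut,Washer} -> Arm = 2*3 = 6, Bearing = 2*1 = 2, Motor = 5*2 = 10.
Iteration 3: components of {Arm,Bearing,Motor} -> Cap = 6*5 = 30.
Iteration 4: components of {Cap} -> Bracket = 30*4 = 120, Seal = 30*2 = 60.
Iteration 5: no further components; recursion stops.
SUM(amt) = 1 + 1 + 5 + 2 + 10 + 2 + 6 + 30 + 60 + 120 = 237.

237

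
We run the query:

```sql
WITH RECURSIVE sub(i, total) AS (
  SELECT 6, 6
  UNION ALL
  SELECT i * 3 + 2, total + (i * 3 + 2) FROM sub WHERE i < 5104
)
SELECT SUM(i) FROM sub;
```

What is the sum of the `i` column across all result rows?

Base: i=6, total=6.
Iteration 1: 6 < 5104 holds -> i = 6 * 3 + 2 = 20, total = 6 + 20 = 26.
Iteration 2: 20 < 5104 holds -> i = 20 * 3 + 2 = 62, total = 26 + 62 = 88.
Iteration 3: 62 < 5104 holds -> i = 62 * 3 + 2 = 188, total = 88 + 188 = 276.
Iteration 4: 188 < 5104 holds -> i = 188 * 3 + 2 = 566, total = 276 + 566 = 842.
Iteration 5: 566 < 5104 holds -> i = 566 * 3 + 2 = 1700, total = 842 + 1700 = 2542.
Iteration 6: 1700 < 5104 holds -> i = 1700 * 3 + 2 = 5102, total = 2542 + 5102 = 7644.
Iteration 7: 5102 < 5104 holds -> i = 5102 * 3 + 2 = 15308, total = 7644 + 15308 = 22952.
Iteration 8: 15308 < 5104 fails; recursion stops.
SUM(i) = 6 + 20 + 62 + 188 + 566 + 1700 + 5102 + 15308 = 22952.

22952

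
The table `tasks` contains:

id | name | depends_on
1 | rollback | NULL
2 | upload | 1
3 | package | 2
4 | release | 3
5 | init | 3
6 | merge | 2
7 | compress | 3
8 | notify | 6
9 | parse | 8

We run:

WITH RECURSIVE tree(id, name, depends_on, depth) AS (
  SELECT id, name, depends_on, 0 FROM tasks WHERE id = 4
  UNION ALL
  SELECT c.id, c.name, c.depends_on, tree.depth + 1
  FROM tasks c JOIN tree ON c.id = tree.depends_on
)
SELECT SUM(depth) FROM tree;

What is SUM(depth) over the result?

6

Base: id=4 (release), depends_on=3, depth 0.
Iteration 1: join on id=3 -> package (id 3, depends_on=2, depth 1).
Iteration 2: join on id=2 -> upload (id 2, depends_on=1, depth 2).
Iteration 3: join on id=1 -> rollback (id 1, depends_on=NULL, depth 3).
Iteration 4: depends_on is NULL; no match; recursion stops.
SUM(depth) = 0 + 1 + 2 + 3 = 6.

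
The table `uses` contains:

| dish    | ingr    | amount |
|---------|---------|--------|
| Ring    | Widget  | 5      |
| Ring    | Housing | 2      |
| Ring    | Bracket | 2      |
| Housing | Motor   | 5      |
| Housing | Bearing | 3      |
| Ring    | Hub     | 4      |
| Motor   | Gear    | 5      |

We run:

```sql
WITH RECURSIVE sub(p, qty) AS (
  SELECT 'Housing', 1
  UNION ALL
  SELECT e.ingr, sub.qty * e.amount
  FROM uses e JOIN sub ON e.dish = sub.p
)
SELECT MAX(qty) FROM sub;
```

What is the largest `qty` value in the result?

25

Base: (Housing, qty=1).
Iteration 1: components of {Housing} -> Bearing = 1*3 = 3, Motor = 1*5 = 5.
Iteration 2: components of {Bearing,Motor} -> Gear = 5*5 = 25.
Iteration 3: no further components; recursion stops.
qty values: 1, 5, 3, 25; the maximum is 25.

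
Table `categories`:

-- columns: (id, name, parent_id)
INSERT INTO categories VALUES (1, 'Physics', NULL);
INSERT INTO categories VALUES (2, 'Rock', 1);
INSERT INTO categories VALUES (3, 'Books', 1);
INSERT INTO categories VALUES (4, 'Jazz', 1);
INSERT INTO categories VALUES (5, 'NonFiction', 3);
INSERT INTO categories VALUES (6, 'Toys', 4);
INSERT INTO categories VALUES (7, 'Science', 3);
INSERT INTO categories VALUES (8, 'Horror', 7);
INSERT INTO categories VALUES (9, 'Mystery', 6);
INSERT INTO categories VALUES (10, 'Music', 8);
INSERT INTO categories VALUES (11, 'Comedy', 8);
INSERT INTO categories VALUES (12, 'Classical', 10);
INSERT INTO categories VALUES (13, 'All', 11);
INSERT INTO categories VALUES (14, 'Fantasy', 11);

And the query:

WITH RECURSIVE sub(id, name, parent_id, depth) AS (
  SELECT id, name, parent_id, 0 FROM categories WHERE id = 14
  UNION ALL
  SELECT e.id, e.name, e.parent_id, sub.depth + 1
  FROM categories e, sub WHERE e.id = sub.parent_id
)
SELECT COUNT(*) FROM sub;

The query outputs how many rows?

6

Base: id=14 (Fantasy), parent_id=11, depth 0.
Iteration 1: join on id=11 -> Comedy (id 11, parent_id=8, depth 1).
Iteration 2: join on id=8 -> Horror (id 8, parent_id=7, depth 2).
Iteration 3: join on id=7 -> Science (id 7, parent_id=3, depth 3).
Iteration 4: join on id=3 -> Books (id 3, parent_id=1, depth 4).
Iteration 5: join on id=1 -> Physics (id 1, parent_id=NULL, depth 5).
Iteration 6: parent_id is NULL; no match; recursion stops.
Total rows emitted: 6.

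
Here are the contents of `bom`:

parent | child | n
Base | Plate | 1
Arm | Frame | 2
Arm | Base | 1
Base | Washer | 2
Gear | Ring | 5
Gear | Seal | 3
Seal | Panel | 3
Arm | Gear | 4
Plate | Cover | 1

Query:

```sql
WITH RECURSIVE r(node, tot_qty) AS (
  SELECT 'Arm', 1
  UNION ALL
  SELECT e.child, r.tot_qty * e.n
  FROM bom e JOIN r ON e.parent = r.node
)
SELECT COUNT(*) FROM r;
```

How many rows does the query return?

10

Base: (Arm, tot_qty=1).
Iteration 1: components of {Arm} -> Base = 1*1 = 1, Frame = 1*2 = 2, Gear = 1*4 = 4.
Iteration 2: components of {Base,Frame,Gear} -> Plate = 1*1 = 1, Ring = 4*5 = 20, Seal = 4*3 = 12, Washer = 1*2 = 2.
Iteration 3: components of {Plate,Ring,Seal,Washer} -> Cover = 1*1 = 1, Panel = 12*3 = 36.
Iteration 4: no further components; recursion stops.
Total rows emitted: 10.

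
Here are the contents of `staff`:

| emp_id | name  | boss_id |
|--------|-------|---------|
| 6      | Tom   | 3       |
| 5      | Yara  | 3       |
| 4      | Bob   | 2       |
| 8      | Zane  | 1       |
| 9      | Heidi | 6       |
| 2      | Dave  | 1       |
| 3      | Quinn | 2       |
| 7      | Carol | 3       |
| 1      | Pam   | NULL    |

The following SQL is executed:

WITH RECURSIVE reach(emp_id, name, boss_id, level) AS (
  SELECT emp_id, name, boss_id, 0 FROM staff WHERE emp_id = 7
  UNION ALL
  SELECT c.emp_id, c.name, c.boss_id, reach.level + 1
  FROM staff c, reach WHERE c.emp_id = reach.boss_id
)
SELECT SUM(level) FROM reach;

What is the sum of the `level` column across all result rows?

Base: emp_id=7 (Carol), boss_id=3, level 0.
Iteration 1: join on emp_id=3 -> Quinn (id 3, boss_id=2, level 1).
Iteration 2: join on emp_id=2 -> Dave (id 2, boss_id=1, level 2).
Iteration 3: join on emp_id=1 -> Pam (id 1, boss_id=NULL, level 3).
Iteration 4: boss_id is NULL; no match; recursion stops.
SUM(level) = 0 + 1 + 2 + 3 = 6.

6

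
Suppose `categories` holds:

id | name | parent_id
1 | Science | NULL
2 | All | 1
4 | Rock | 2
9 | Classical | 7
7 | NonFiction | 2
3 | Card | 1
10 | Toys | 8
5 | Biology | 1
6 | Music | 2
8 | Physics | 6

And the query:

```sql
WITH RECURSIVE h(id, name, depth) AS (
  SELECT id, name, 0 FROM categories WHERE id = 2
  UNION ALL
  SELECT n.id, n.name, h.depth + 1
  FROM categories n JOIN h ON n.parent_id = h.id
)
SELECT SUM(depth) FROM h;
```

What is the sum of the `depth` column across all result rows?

Base: id=2 (All) at depth 0.
Iteration 1: rows with parent_id in {2} -> Rock (id 4, depth 1), Music (id 6, depth 1), NonFiction (id 7, depth 1).
Iteration 2: rows with parent_id in {4,6,7} -> Physics (id 8, depth 2), Classical (id 9, depth 2).
Iteration 3: rows with parent_id in {8,9} -> Toys (id 10, depth 3).
Iteration 4: no rows with parent_id in {10}; recursion stops.
SUM(depth) = 0 + 1 + 1 + 1 + 2 + 2 + 3 = 10.

10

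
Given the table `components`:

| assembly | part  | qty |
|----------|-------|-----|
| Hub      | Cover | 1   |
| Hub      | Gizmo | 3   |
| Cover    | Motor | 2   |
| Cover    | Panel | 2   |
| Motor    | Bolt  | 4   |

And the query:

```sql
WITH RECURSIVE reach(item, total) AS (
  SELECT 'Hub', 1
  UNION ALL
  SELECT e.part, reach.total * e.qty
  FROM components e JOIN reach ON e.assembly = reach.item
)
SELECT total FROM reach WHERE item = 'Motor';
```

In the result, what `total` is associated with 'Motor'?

2

Base: (Hub, total=1).
Iteration 1: components of {Hub} -> Cover = 1*1 = 1, Gizmo = 1*3 = 3.
Iteration 2: components of {Cover,Gizmo} -> Motor = 1*2 = 2, Panel = 1*2 = 2.
Iteration 3: components of {Motor,Panel} -> Bolt = 2*4 = 8.
Iteration 4: no further components; recursion stops.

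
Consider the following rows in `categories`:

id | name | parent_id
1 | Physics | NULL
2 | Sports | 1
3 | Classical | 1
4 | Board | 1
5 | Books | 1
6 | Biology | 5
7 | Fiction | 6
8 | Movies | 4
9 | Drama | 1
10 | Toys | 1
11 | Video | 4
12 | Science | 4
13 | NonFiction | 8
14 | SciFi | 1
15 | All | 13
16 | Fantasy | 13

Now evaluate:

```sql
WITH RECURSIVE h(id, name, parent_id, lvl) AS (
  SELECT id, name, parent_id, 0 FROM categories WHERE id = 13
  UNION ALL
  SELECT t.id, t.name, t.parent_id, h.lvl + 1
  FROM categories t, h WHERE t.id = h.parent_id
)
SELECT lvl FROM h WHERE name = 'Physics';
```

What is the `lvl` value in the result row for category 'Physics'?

Base: id=13 (NonFiction), parent_id=8, lvl 0.
Iteration 1: join on id=8 -> Movies (id 8, parent_id=4, lvl 1).
Iteration 2: join on id=4 -> Board (id 4, parent_id=1, lvl 2).
Iteration 3: join on id=1 -> Physics (id 1, parent_id=NULL, lvl 3).
Iteration 4: parent_id is NULL; no match; recursion stops.

3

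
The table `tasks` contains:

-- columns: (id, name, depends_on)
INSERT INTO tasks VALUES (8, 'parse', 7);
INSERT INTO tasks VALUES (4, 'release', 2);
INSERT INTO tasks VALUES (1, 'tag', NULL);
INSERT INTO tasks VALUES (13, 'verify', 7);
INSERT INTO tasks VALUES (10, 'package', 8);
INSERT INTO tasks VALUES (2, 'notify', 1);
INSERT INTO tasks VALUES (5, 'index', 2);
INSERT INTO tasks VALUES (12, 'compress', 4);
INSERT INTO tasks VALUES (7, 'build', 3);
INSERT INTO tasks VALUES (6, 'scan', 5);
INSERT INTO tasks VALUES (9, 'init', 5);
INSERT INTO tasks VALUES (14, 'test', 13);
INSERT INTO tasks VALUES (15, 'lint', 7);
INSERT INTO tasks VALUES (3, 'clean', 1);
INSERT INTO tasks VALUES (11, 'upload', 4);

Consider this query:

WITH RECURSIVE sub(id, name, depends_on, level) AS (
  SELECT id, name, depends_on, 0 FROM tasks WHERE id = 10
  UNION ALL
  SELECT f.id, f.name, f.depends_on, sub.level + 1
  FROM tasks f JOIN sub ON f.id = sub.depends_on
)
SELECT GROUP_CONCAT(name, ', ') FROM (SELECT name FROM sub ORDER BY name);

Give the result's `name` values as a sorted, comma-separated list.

Base: id=10 (package), depends_on=8, level 0.
Iteration 1: join on id=8 -> parse (id 8, depends_on=7, level 1).
Iteration 2: join on id=7 -> build (id 7, depends_on=3, level 2).
Iteration 3: join on id=3 -> clean (id 3, depends_on=1, level 3).
Iteration 4: join on id=1 -> tag (id 1, depends_on=NULL, level 4).
Iteration 5: depends_on is NULL; no match; recursion stops.

build, clean, package, parse, tag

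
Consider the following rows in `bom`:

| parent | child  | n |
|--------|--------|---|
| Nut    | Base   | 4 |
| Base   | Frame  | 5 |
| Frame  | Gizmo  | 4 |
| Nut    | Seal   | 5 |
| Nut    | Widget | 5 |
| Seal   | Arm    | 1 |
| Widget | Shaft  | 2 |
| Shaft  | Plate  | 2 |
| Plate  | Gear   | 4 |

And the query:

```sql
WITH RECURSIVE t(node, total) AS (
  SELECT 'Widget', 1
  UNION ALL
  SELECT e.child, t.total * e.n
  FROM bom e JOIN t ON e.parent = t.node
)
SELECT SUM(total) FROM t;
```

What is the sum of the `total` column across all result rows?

Base: (Widget, total=1).
Iteration 1: components of {Widget} -> Shaft = 1*2 = 2.
Iteration 2: components of {Shaft} -> Plate = 2*2 = 4.
Iteration 3: components of {Plate} -> Gear = 4*4 = 16.
Iteration 4: no further components; recursion stops.
SUM(total) = 1 + 2 + 4 + 16 = 23.

23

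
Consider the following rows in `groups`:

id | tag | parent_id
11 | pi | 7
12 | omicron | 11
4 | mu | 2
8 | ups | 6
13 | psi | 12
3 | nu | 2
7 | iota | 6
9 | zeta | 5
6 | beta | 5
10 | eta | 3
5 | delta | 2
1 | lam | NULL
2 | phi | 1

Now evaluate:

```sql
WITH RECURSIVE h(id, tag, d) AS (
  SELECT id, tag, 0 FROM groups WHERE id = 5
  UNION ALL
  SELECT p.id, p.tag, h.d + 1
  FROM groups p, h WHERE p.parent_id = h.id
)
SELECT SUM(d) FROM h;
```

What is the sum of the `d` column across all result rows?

18

Base: id=5 (delta) at d 0.
Iteration 1: rows with parent_id in {5} -> beta (id 6, d 1), zeta (id 9, d 1).
Iteration 2: rows with parent_id in {6,9} -> iota (id 7, d 2), ups (id 8, d 2).
Iteration 3: rows with parent_id in {7,8} -> pi (id 11, d 3).
Iteration 4: rows with parent_id in {11} -> omicron (id 12, d 4).
Iteration 5: rows with parent_id in {12} -> psi (id 13, d 5).
Iteration 6: no rows with parent_id in {13}; recursion stops.
SUM(d) = 0 + 1 + 1 + 2 + 2 + 3 + 4 + 5 = 18.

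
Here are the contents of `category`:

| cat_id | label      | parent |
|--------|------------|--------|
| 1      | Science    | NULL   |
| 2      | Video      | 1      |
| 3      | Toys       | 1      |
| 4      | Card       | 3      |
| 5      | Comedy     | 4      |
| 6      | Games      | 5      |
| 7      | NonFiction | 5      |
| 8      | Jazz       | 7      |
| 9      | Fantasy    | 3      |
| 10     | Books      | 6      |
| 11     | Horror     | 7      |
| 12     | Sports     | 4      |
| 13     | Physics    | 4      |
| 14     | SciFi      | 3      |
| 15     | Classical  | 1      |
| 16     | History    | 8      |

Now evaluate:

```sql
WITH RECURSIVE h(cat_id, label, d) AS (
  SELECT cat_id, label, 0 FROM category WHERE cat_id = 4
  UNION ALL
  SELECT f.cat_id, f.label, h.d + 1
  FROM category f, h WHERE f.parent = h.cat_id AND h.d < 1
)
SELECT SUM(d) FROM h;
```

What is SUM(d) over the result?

Base: cat_id=4 (Card) at d 0.
Iteration 1: rows with parent in {4} -> Comedy (id 5, d 1), Sports (id 12, d 1), Physics (id 13, d 1).
Iteration 2: d < 1 fails for all current rows; recursion stops.
SUM(d) = 0 + 1 + 1 + 1 = 3.

3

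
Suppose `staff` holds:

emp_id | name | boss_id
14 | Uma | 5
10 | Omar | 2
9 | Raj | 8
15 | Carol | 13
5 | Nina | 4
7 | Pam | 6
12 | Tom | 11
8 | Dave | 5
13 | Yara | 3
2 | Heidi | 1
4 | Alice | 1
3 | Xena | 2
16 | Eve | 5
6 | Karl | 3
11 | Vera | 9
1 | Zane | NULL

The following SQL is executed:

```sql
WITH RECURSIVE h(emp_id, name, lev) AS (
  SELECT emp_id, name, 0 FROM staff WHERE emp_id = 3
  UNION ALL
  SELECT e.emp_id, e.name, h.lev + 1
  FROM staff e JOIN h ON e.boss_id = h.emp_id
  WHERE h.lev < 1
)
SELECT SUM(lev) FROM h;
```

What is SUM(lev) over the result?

Base: emp_id=3 (Xena) at lev 0.
Iteration 1: rows with boss_id in {3} -> Karl (id 6, lev 1), Yara (id 13, lev 1).
Iteration 2: lev < 1 fails for all current rows; recursion stops.
SUM(lev) = 0 + 1 + 1 = 2.

2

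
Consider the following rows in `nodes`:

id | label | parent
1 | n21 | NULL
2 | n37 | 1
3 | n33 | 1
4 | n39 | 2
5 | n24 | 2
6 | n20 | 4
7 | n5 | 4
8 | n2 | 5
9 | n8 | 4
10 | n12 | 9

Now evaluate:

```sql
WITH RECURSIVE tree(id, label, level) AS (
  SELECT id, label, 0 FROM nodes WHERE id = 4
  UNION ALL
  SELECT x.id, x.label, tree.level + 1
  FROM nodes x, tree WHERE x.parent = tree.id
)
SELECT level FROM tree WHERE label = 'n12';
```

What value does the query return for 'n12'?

2

Base: id=4 (n39) at level 0.
Iteration 1: rows with parent in {4} -> n20 (id 6, level 1), n5 (id 7, level 1), n8 (id 9, level 1).
Iteration 2: rows with parent in {6,7,9} -> n12 (id 10, level 2).
Iteration 3: no rows with parent in {10}; recursion stops.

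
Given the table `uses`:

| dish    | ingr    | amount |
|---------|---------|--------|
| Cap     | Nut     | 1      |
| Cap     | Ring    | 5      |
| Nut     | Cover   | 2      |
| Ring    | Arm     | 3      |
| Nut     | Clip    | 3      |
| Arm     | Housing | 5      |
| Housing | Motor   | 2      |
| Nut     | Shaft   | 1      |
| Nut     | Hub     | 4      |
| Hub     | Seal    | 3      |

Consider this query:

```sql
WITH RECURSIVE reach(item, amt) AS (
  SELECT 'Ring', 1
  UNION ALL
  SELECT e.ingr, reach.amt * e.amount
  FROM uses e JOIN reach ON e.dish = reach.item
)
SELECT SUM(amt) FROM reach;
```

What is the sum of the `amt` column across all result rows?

49

Base: (Ring, amt=1).
Iteration 1: components of {Ring} -> Arm = 1*3 = 3.
Iteration 2: components of {Arm} -> Housing = 3*5 = 15.
Iteration 3: components of {Housing} -> Motor = 15*2 = 30.
Iteration 4: no further components; recursion stops.
SUM(amt) = 1 + 3 + 15 + 30 = 49.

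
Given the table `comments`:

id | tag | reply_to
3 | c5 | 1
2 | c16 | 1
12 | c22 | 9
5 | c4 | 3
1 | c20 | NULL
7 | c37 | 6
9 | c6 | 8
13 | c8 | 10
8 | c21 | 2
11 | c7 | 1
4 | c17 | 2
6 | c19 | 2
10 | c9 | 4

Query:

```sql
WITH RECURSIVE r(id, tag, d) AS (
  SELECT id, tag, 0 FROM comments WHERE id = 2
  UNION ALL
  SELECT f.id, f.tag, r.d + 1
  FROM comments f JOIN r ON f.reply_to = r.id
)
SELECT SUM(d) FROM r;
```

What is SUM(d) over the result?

Base: id=2 (c16) at d 0.
Iteration 1: rows with reply_to in {2} -> c17 (id 4, d 1), c19 (id 6, d 1), c21 (id 8, d 1).
Iteration 2: rows with reply_to in {4,6,8} -> c37 (id 7, d 2), c6 (id 9, d 2), c9 (id 10, d 2).
Iteration 3: rows with reply_to in {7,9,10} -> c22 (id 12, d 3), c8 (id 13, d 3).
Iteration 4: no rows with reply_to in {12,13}; recursion stops.
SUM(d) = 0 + 1 + 1 + 1 + 2 + 2 + 2 + 3 + 3 = 15.

15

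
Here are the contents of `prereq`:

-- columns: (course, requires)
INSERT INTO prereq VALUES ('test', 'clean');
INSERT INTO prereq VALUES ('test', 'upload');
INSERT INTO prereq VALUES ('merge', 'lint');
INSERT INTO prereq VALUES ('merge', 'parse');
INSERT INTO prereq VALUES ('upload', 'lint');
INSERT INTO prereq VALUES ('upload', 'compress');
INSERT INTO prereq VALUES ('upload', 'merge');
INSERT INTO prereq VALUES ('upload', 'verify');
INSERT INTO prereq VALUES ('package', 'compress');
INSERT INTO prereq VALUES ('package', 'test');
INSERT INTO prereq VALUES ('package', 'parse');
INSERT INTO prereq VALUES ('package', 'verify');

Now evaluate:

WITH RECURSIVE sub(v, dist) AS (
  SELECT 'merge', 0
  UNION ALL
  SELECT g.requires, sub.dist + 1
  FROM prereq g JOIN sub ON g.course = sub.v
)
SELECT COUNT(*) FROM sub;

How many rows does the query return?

Base: (merge, dist=0).
Iteration 1: edges from {merge} -> (lint, dist=1), (parse, dist=1).
Iteration 2: no outgoing edges from {lint,parse}; recursion stops.
Total rows emitted: 3.

3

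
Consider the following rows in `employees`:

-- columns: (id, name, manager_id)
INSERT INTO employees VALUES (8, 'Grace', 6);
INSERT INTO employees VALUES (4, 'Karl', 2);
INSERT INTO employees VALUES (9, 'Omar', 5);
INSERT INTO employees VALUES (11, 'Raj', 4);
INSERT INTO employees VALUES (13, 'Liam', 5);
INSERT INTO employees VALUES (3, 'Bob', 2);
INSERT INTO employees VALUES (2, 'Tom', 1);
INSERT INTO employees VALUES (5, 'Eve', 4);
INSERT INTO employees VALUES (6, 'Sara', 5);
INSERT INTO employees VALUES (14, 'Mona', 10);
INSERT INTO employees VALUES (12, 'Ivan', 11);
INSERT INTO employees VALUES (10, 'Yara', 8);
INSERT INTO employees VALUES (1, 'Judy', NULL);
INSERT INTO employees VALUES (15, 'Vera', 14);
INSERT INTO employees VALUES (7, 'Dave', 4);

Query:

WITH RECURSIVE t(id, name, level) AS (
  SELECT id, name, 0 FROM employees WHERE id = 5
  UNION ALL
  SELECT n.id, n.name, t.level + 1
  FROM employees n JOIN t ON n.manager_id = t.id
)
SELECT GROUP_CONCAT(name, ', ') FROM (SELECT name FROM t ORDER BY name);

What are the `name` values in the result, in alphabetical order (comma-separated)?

Base: id=5 (Eve) at level 0.
Iteration 1: rows with manager_id in {5} -> Sara (id 6, level 1), Omar (id 9, level 1), Liam (id 13, level 1).
Iteration 2: rows with manager_id in {6,9,13} -> Grace (id 8, level 2).
Iteration 3: rows with manager_id in {8} -> Yara (id 10, level 3).
Iteration 4: rows with manager_id in {10} -> Mona (id 14, level 4).
Iteration 5: rows with manager_id in {14} -> Vera (id 15, level 5).
Iteration 6: no rows with manager_id in {15}; recursion stops.

Eve, Grace, Liam, Mona, Omar, Sara, Vera, Yara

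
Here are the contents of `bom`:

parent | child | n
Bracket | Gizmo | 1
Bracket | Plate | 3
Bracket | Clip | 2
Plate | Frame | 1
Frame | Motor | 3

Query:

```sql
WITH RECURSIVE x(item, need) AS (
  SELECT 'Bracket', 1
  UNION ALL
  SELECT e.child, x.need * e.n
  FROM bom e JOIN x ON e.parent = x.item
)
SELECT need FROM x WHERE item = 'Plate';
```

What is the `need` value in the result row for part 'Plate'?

3

Base: (Bracket, need=1).
Iteration 1: components of {Bracket} -> Clip = 1*2 = 2, Gizmo = 1*1 = 1, Plate = 1*3 = 3.
Iteration 2: components of {Clip,Gizmo,Plate} -> Frame = 3*1 = 3.
Iteration 3: components of {Frame} -> Motor = 3*3 = 9.
Iteration 4: no further components; recursion stops.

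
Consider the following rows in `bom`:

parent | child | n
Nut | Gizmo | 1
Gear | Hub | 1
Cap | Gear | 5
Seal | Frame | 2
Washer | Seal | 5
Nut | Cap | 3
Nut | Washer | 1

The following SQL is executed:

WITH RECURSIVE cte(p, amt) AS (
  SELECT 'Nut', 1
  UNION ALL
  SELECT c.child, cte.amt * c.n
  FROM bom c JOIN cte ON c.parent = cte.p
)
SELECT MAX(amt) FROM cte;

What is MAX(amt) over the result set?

Base: (Nut, amt=1).
Iteration 1: components of {Nut} -> Cap = 1*3 = 3, Gizmo = 1*1 = 1, Washer = 1*1 = 1.
Iteration 2: components of {Cap,Gizmo,Washer} -> Gear = 3*5 = 15, Seal = 1*5 = 5.
Iteration 3: components of {Gear,Seal} -> Frame = 5*2 = 10, Hub = 15*1 = 15.
Iteration 4: no further components; recursion stops.
amt values: 1, 1, 3, 1, 5, 15, 10, 15; the maximum is 15.

15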